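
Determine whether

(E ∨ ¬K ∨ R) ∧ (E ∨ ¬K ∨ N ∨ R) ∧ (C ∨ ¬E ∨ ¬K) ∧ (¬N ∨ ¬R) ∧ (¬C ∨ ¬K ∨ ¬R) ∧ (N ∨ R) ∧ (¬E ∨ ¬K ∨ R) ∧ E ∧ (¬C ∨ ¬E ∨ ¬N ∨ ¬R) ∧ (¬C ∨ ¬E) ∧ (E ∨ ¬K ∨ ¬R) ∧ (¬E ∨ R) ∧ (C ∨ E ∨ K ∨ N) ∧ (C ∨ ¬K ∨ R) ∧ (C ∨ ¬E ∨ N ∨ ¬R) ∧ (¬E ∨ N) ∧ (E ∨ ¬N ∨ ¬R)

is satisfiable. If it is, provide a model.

Case E = True:
  (¬C ∨ ¬E) forces C = False.
  (C ∨ ¬E ∨ ¬K) forces K = False.
  (¬E ∨ R) forces R = True.
  (¬N ∨ ¬R) forces N = False.
  Clause (C ∨ ¬E ∨ N ∨ ¬R) is falsified — contradiction.
Case E = False:
  Clause (E) is falsified — contradiction.
Both cases fail, so the formula is unsatisfiable.

No satisfying assignment exists.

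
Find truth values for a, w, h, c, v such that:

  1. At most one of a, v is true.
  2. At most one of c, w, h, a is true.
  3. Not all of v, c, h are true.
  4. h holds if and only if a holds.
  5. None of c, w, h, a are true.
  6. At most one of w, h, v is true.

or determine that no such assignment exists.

a = False, w = False, h = False, c = False, v = False

  (1) {a, v}: 0 true — at most one ✓
  (2) {c, w, h, a}: 0 true — at most one ✓
  (3) {v, c, h}: 0/3 true — not all ✓
  (4) h=F, a=F — same ✓
  (5) {c, w, h, a}: 0 true — none ✓
  (6) {w, h, v}: 0 true — at most one ✓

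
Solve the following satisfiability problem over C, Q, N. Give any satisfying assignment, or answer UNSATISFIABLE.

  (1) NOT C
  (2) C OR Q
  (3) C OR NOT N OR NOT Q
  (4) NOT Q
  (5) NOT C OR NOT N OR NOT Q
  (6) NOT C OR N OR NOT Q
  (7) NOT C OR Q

Case C = True:
  Clause (NOT C) is falsified — contradiction.
Case C = False:
  (C OR Q) forces Q = True.
  Clause (NOT Q) is falsified — contradiction.
Both cases fail, so the formula is unsatisfiable.

The formula is unsatisfiable.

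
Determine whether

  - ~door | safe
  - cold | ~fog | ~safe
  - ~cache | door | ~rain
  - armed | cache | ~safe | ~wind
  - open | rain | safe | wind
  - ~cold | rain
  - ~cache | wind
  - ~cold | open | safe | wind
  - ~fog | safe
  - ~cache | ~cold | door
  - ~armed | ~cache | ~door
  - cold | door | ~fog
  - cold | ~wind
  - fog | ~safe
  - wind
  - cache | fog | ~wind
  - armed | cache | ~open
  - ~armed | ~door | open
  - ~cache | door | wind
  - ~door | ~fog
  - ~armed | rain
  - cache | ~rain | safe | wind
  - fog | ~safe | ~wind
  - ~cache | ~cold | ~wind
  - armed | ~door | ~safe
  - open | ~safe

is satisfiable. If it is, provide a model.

Unit clause (wind) forces wind = True.
In (cold | ~wind) only cold is left, so cold = True.
In (~cache | ~cold | ~wind) only ~cache is left, so cache = False.
In (~cold | rain) only rain is left, so rain = True.
In (cache | fog | ~wind) only fog is left, so fog = True.
In (~door | ~fog) only ~door is left, so door = False.
In (~fog | safe) only safe is left, so safe = True.
In (open | ~safe) only open is left, so open = True.
In (armed | cache | ~safe | ~wind) only armed is left, so armed = True.
All clauses satisfied.

open = True, armed = True, safe = True, wind = True, fog = True, door = False, cold = True, rain = True, cache = False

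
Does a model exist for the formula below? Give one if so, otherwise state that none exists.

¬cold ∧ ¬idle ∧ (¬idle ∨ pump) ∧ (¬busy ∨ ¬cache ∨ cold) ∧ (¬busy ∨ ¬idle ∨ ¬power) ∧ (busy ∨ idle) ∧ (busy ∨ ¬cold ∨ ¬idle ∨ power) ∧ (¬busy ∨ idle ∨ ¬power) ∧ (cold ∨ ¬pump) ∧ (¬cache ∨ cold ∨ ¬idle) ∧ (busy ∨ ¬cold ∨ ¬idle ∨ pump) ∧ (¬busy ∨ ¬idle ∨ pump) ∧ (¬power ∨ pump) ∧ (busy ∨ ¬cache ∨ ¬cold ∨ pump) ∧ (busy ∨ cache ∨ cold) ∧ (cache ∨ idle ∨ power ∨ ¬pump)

idle: False, power: False, busy: True, cold: False, cache: False, pump: False

Unit clause (¬cold) forces cold = False.
Unit clause (¬idle) forces idle = False.
In (busy ∨ idle) only busy is left, so busy = True.
In (¬busy ∨ idle ∨ ¬power) only ¬power is left, so power = False.
In (cold ∨ ¬pump) only ¬pump is left, so pump = False.
In (¬busy ∨ ¬cache ∨ cold) only ¬cache is left, so cache = False.
All clauses satisfied.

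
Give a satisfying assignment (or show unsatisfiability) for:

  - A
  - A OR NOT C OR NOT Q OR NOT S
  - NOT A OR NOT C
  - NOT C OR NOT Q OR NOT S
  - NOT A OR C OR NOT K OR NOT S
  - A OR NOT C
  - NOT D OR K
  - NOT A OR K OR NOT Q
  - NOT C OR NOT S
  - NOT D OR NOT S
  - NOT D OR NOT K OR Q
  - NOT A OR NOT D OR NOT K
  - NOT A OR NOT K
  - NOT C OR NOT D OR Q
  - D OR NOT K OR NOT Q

D=F, Q=F, S=T, K=F, C=F, A=T

Unit clause (A) forces A = True.
In (NOT A OR NOT C) only NOT C is left, so C = False.
In (NOT A OR NOT K) only NOT K is left, so K = False.
In (NOT D OR K) only NOT D is left, so D = False.
In (NOT A OR K OR NOT Q) only NOT Q is left, so Q = False.
Set S = True.
All clauses satisfied.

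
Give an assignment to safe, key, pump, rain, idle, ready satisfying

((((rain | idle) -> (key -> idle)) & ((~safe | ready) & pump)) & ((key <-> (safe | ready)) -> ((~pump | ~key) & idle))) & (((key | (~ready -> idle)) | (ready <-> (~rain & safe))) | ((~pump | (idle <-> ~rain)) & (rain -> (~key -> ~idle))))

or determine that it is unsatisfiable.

safe: True, key: False, pump: True, rain: False, idle: False, ready: True

  (((rain | idle) -> (key -> idle)) & ((~safe | ready) & pump)) & ((key <-> (safe | ready)) -> ((~pump | ~key) & idle)) = True
    ((rain | idle) -> (key -> idle)) & ((~safe | ready) & pump) = True
      (rain | idle) -> (key -> idle) = True
        rain | idle = False
        key -> idle = True
      (~safe | ready) & pump = True
        ~safe | ready = True
          ~safe = False
    (key <-> (safe | ready)) -> ((~pump | ~key) & idle) = True
      key <-> (safe | ready) = False
        safe | ready = True
      (~pump | ~key) & idle = False
        ~pump | ~key = True
          ~pump = False
          ~key = True
  ((key | (~ready -> idle)) | (ready <-> (~rain & safe))) | ((~pump | (idle <-> ~rain)) & (rain -> (~key -> ~idle))) = True
    (key | (~ready -> idle)) | (ready <-> (~rain & safe)) = True
      key | (~ready -> idle) = True
        ~ready -> idle = True
          ~ready = False
      ready <-> (~rain & safe) = True
        ~rain & safe = True
          ~rain = True
    (~pump | (idle <-> ~rain)) & (rain -> (~key -> ~idle)) = False
      ~pump | (idle <-> ~rain) = False
        ~pump = False
        idle <-> ~rain = False
          ~rain = True
      rain -> (~key -> ~idle) = True
        ~key -> ~idle = True
          ~key = True
          ~idle = True
Both conjuncts True, so the formula holds.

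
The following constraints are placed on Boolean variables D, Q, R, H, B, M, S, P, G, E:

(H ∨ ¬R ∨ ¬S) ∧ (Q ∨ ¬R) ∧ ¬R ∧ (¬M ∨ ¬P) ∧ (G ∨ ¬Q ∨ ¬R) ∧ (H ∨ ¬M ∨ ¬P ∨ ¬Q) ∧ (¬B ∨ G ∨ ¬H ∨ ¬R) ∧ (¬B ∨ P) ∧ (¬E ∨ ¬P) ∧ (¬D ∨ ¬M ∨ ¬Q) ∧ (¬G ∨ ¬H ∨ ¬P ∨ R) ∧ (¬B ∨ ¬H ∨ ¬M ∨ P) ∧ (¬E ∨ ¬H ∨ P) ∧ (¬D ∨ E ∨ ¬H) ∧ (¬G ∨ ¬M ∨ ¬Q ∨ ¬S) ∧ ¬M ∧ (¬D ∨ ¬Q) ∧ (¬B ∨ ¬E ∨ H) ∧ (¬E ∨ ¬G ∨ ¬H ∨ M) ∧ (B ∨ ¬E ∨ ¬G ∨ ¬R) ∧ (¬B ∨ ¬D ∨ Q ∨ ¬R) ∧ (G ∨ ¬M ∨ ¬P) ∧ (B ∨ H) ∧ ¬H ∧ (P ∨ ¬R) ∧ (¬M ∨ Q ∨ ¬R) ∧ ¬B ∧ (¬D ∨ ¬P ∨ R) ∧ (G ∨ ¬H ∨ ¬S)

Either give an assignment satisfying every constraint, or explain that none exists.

Unsatisfiable — no assignment works.

Case R = True:
  Clause (¬R) is falsified — contradiction.
Case R = False:
  (¬M) forces M = False.
  (¬H) forces H = False.
  (B ∨ H) forces B = True.
  Clause (¬B) is falsified — contradiction.
Both cases fail, so the formula is unsatisfiable.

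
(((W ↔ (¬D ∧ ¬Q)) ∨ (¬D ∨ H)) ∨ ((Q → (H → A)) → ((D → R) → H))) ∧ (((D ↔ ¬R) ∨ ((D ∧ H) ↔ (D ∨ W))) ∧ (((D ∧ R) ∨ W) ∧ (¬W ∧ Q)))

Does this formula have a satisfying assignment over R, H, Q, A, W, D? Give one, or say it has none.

R = True, H = True, Q = True, A = False, W = False, D = True

  ((W ↔ (¬D ∧ ¬Q)) ∨ (¬D ∨ H)) ∨ ((Q → (H → A)) → ((D → R) → H)) = True
    (W ↔ (¬D ∧ ¬Q)) ∨ (¬D ∨ H) = True
      W ↔ (¬D ∧ ¬Q) = True
        ¬D ∧ ¬Q = False
          ¬D = False
          ¬Q = False
      ¬D ∨ H = True
        ¬D = False
    (Q → (H → A)) → ((D → R) → H) = True
      Q → (H → A) = False
        H → A = False
      (D → R) → H = True
        D → R = True
  ((D ↔ ¬R) ∨ ((D ∧ H) ↔ (D ∨ W))) ∧ (((D ∧ R) ∨ W) ∧ (¬W ∧ Q)) = True
    (D ↔ ¬R) ∨ ((D ∧ H) ↔ (D ∨ W)) = True
      D ↔ ¬R = False
        ¬R = False
      (D ∧ H) ↔ (D ∨ W) = True
        D ∧ H = True
        D ∨ W = True
    ((D ∧ R) ∨ W) ∧ (¬W ∧ Q) = True
      (D ∧ R) ∨ W = True
        D ∧ R = True
      ¬W ∧ Q = True
        ¬W = True
Both conjuncts True, so the formula holds.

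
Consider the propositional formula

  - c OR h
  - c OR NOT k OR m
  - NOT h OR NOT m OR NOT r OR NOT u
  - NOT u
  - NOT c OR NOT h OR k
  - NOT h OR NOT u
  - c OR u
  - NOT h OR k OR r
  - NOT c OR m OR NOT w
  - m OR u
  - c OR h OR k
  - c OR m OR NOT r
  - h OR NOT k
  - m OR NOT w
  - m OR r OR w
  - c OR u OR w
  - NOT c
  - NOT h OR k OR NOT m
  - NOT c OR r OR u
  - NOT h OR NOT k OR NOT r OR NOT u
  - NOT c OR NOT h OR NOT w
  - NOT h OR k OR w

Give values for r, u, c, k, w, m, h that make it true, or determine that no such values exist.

UNSATISFIABLE

Case u = True:
  Clause (NOT u) is falsified — contradiction.
Case u = False:
  (c OR u) forces c = True.
  Clause (NOT c) is falsified — contradiction.
Both cases fail, so the formula is unsatisfiable.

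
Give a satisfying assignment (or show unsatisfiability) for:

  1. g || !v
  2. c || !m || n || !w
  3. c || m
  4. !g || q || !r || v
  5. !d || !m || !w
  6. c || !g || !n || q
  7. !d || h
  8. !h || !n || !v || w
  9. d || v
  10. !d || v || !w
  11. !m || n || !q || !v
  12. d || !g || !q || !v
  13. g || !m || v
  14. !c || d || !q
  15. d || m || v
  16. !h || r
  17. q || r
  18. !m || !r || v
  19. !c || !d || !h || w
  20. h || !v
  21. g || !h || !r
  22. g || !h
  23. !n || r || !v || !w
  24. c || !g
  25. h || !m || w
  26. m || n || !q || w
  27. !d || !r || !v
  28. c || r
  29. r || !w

Set q = False.
  then (q || r) forces r = True.
Set m = True.
  then (!m || !r || v) forces v = True.
  then (h || !v) forces h = True.
  then (g || !h || !r) forces g = True.
  then (c || !g) forces c = True.
  then (!d || !r || !v) forces d = False.
Set n = False.
Set w = False.
All clauses satisfied.

q=F; m=T; g=T; d=F; r=T; n=F; c=T; v=T; h=T; w=F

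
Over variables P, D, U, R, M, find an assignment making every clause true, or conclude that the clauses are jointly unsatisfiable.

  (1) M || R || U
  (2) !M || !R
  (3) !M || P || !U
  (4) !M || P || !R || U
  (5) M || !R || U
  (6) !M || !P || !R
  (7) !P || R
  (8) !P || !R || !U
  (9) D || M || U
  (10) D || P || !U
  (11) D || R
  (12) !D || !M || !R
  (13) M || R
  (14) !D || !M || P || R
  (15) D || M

P: False; D: True; U: True; R: True; M: False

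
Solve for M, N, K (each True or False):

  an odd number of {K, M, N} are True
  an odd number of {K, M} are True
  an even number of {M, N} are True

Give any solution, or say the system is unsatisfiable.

M = False, N = False, K = True

{K, M, N}: 1 true → odd ✓
{K, M}: 1 true → odd ✓
{M, N}: 0 true → even ✓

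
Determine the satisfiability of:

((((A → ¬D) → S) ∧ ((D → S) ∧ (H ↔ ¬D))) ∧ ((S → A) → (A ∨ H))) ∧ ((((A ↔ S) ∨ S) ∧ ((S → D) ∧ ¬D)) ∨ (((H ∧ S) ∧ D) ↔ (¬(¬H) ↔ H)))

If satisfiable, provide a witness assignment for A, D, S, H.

Case D = True: the formula simplifies to (((¬A → S) ∧ (S ∧ ¬H)) ∧ ((S → A) → (A ∨ H))) ∧ ((H ∧ S) ↔ (¬(¬H) ↔ H)).
  H = True: the conjunct ¬H is False.
  H = False: the conjunct (H ∧ S) ↔ (¬(¬H) ↔ H) becomes (False ∧ S) ↔ (False ↔ False) = False.
Case D = False: the formula simplifies to ((S ∧ H) ∧ ((S → A) → (A ∨ H))) ∧ ((((A ↔ S) ∨ S) ∧ ¬S) ∨ ¬((¬(¬H) ↔ H))).
  H = True: simplifies to S ∧ (((A ↔ S) ∨ S) ∧ ¬S).
    S = True: the conjunct ¬S is False.
    S = False: the conjunct S is False.
  H = False: the conjunct H is False.
Both cases fail — unsatisfiable.

Unsatisfiable — no assignment works.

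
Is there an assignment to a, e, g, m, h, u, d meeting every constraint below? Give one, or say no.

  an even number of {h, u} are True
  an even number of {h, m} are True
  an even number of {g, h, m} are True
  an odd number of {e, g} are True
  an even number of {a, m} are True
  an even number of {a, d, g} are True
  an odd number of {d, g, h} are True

Unsatisfiable — no assignment works.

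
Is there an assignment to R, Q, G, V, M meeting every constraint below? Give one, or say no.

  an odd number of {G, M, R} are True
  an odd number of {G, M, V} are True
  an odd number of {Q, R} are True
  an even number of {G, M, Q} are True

R: False; Q: True; G: True; V: False; M: False

{G, M, R}: 1 true → odd ✓
{G, M, V}: 1 true → odd ✓
{Q, R}: 1 true → odd ✓
{G, M, Q}: 2 true → even ✓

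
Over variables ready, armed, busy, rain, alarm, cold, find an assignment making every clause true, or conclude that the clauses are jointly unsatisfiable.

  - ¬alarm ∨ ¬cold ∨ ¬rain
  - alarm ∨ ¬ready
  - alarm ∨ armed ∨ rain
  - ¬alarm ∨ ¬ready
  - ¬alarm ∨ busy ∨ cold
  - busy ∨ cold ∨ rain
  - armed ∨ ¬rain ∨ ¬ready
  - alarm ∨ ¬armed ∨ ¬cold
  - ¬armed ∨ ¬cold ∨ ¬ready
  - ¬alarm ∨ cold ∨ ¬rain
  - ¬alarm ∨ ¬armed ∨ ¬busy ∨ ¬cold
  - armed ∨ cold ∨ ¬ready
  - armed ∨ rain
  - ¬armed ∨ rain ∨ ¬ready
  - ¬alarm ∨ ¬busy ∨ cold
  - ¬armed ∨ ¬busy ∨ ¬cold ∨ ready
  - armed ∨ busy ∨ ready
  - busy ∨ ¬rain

Set ready = False.
Set armed = True.
Set busy = True.
  then (¬armed ∨ ¬busy ∨ ¬cold ∨ ready) forces cold = False.
  then (¬alarm ∨ ¬busy ∨ cold) forces alarm = False.
Set rain = True.
All clauses satisfied.

ready = False; armed = True; busy = True; rain = True; alarm = False; cold = False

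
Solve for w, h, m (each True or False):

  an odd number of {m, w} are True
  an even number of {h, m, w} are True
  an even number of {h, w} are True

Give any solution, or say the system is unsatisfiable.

w = True, h = True, m = False

{m, w}: 1 true → odd ✓
{h, m, w}: 2 true → even ✓
{h, w}: 2 true → even ✓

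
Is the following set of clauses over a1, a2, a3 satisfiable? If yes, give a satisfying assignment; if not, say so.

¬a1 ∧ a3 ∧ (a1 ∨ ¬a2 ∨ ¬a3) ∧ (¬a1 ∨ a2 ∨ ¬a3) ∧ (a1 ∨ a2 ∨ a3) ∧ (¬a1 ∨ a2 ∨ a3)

Unit clause (¬a1) forces a1 = False.
Unit clause (a3) forces a3 = True.
In (a1 ∨ ¬a2 ∨ ¬a3) only ¬a2 is left, so a2 = False.
Check each clause:
  (¬a1): ¬a1 holds.
  (a3): a3 holds.
  (a1 ∨ ¬a2 ∨ ¬a3): ¬a2 holds.
  (¬a1 ∨ a2 ∨ ¬a3): ¬a1 holds.
  (a1 ∨ a2 ∨ a3): a3 holds.
  (¬a1 ∨ a2 ∨ a3): ¬a1 holds.
All clauses satisfied.

a1 = False, a2 = False, a3 = True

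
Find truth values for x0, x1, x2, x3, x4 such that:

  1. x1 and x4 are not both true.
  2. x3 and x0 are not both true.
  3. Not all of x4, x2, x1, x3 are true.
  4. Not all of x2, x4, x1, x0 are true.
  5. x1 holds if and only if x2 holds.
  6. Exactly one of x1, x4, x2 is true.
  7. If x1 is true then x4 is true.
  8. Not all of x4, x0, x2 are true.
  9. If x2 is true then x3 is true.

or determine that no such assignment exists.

x0 = True, x1 = False, x2 = False, x3 = False, x4 = True

  (1) x1=F, x4=T — not both ✓
  (2) x3=F, x0=T — not both ✓
  (3) {x4, x2, x1, x3}: 1/4 true — not all ✓
  (4) {x2, x4, x1, x0}: 2/4 true — not all ✓
  (5) x1=F, x2=F — same ✓
  (6) {x1, x4, x2}: 1 true — exactly one ✓
  (7) x1=F ⇒ x4: vacuous ✓
  (8) {x4, x0, x2}: 2/3 true — not all ✓
  (9) x2=F ⇒ x3: vacuous ✓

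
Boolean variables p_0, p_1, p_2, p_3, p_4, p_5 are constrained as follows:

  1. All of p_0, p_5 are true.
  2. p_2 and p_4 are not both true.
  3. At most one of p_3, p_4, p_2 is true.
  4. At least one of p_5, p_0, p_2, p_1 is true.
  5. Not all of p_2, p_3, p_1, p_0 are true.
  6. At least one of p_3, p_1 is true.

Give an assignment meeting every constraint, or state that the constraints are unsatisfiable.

p_0 = True, p_1 = True, p_2 = False, p_3 = False, p_4 = False, p_5 = True

  (1) {p_0, p_5}: all 2 true ✓
  (2) p_2=F, p_4=F — not both ✓
  (3) {p_3, p_4, p_2}: 0 true — at most one ✓
  (4) {p_5, p_0, p_2, p_1}: 3 true — at least one ✓
  (5) {p_2, p_3, p_1, p_0}: 2/4 true — not all ✓
  (6) {p_3, p_1}: 1 true — at least one ✓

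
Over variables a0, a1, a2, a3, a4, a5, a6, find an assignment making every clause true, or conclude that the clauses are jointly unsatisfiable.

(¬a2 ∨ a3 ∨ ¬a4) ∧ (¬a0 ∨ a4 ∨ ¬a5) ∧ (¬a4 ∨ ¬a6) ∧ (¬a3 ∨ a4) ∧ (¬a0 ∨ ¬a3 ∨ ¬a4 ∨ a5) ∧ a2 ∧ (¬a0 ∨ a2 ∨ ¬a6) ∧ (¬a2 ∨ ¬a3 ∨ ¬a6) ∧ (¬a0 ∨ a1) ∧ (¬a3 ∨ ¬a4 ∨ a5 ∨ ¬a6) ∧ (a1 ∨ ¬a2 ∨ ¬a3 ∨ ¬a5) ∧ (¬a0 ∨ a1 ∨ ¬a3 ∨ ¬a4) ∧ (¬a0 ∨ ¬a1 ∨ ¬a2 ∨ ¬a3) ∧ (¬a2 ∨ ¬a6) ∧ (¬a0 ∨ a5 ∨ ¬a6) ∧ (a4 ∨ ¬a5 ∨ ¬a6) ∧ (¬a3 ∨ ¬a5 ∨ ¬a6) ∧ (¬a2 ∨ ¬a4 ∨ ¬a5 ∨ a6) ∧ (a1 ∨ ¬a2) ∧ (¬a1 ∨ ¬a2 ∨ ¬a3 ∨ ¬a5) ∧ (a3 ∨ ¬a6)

Unit clause (a2) forces a2 = True.
In (¬a2 ∨ ¬a6) only ¬a6 is left, so a6 = False.
In (a1 ∨ ¬a2) only a1 is left, so a1 = True.
Set a0 = False.
Set a3 = False.
  then (¬a2 ∨ a3 ∨ ¬a4) forces a4 = False.
Set a5 = False.
All clauses satisfied.

a0: False, a1: True, a2: True, a3: False, a4: False, a5: False, a6: False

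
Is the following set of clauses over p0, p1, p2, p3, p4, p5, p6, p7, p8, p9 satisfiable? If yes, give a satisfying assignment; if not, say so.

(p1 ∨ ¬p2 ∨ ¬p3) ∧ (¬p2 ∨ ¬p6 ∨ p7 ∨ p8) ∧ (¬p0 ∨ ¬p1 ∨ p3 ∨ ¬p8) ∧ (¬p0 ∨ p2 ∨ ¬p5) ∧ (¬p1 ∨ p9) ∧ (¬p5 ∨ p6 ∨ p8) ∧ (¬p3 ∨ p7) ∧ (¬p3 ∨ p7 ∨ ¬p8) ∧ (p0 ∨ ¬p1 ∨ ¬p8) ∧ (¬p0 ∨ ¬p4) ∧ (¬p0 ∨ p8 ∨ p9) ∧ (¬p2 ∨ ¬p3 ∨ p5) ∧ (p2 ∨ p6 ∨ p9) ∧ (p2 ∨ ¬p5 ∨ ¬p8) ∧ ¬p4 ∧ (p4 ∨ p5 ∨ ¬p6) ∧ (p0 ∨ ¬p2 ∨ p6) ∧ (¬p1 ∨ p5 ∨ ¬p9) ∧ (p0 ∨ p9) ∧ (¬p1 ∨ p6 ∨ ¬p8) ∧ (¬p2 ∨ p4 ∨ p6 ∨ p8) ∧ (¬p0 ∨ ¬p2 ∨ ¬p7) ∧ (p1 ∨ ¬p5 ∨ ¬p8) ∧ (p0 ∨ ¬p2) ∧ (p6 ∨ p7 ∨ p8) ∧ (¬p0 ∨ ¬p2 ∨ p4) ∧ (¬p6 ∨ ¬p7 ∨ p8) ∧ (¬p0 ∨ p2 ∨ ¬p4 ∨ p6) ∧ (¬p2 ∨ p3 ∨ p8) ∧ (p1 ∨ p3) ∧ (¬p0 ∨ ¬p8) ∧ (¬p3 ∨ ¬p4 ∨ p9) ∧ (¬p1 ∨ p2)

p0 = False; p1 = False; p2 = False; p3 = True; p4 = False; p5 = False; p6 = False; p7 = True; p8 = False; p9 = True

Unit clause (¬p4) forces p4 = False.
Set p0 = False.
  then (p0 ∨ p9) forces p9 = True.
  then (p0 ∨ ¬p2) forces p2 = False.
  then (¬p1 ∨ p2) forces p1 = False.
  then (p1 ∨ p3) forces p3 = True.
  then (¬p3 ∨ p7) forces p7 = True.
Try p5 = True:
  (p2 ∨ ¬p5 ∨ ¬p8) forces p8 = False.
  (¬p5 ∨ p6 ∨ p8) forces p6 = True.
  clause (¬p6 ∨ ¬p7 ∨ p8) is falsified — backtrack.
So p5 = False.
  then (p4 ∨ p5 ∨ ¬p6) forces p6 = False.
Set p8 = False.
All clauses satisfied.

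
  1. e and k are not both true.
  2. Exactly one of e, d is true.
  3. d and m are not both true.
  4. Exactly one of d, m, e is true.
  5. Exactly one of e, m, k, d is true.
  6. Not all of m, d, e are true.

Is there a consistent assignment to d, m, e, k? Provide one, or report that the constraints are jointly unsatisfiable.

d: True, m: False, e: False, k: False

  (1) e=F, k=F — not both ✓
  (2) {e, d}: 1 true — exactly one ✓
  (3) d=T, m=F — not both ✓
  (4) {d, m, e}: 1 true — exactly one ✓
  (5) {e, m, k, d}: 1 true — exactly one ✓
  (6) {m, d, e}: 1/3 true — not all ✓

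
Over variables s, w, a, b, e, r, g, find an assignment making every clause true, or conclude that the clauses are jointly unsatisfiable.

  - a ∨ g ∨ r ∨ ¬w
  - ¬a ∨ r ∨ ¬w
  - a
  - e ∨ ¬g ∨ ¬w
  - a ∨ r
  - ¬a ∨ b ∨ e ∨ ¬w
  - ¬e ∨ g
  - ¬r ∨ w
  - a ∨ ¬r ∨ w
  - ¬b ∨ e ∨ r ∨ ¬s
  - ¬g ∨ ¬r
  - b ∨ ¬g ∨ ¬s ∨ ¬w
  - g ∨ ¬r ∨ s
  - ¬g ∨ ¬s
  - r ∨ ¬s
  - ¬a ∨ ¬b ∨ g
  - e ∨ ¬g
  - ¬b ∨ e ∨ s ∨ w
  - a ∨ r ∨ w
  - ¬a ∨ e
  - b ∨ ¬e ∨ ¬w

s: False, w: False, a: True, b: True, e: True, r: False, g: True

Unit clause (a) forces a = True.
In (¬a ∨ e) only e is left, so e = True.
In (¬e ∨ g) only g is left, so g = True.
In (¬g ∨ ¬r) only ¬r is left, so r = False.
In (¬g ∨ ¬s) only ¬s is left, so s = False.
In (¬a ∨ r ∨ ¬w) only ¬w is left, so w = False.
Set b = True.
All clauses satisfied.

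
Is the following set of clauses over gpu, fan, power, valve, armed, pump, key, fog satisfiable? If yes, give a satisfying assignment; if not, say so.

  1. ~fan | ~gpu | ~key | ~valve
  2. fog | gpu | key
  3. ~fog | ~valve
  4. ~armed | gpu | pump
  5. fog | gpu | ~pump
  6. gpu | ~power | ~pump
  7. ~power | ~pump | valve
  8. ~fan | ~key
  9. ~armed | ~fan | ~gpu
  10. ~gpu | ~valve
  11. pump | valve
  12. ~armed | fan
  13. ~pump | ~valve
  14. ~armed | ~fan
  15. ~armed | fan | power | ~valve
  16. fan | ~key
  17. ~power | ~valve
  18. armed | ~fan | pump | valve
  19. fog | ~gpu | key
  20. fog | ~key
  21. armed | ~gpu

gpu: False, fan: False, power: False, valve: False, armed: False, pump: True, key: False, fog: True

Set gpu = False.
Set fan = False.
  then (~armed | fan) forces armed = False.
  then (fan | ~key) forces key = False.
  then (fog | gpu | key) forces fog = True.
  then (~fog | ~valve) forces valve = False.
  then (pump | valve) forces pump = True.
  then (gpu | ~power | ~pump) forces power = False.
All clauses satisfied.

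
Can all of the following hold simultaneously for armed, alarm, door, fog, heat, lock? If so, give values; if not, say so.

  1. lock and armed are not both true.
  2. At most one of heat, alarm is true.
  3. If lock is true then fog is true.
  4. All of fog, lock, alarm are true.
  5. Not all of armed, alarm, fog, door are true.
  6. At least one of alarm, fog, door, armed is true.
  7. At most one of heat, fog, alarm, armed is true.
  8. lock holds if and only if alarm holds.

UNSATISFIABLE

Case alarm = True:
  (2) with alarm=T forces heat = False.
  (4) forces fog = True.
  Constraint (7) is violated (fog=T, alarm=T) — contradiction.
Case alarm = False:
  Constraint (4) is violated (alarm=F) — contradiction.
Both cases fail — unsatisfiable.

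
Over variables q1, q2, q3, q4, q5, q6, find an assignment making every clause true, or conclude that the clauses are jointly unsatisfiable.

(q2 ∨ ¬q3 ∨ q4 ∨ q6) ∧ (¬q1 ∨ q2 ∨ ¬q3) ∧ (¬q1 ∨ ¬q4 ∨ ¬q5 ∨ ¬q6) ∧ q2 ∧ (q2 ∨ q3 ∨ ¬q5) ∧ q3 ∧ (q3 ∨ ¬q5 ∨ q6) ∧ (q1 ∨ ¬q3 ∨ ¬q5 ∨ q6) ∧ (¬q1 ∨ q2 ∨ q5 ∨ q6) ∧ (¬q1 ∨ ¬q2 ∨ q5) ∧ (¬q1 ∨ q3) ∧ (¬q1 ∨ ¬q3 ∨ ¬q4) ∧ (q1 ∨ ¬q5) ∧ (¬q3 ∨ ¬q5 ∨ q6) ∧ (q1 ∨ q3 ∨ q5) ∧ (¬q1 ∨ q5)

Unit clause (q2) forces q2 = True.
Unit clause (q3) forces q3 = True.
Set q1 = False.
  then (q1 ∨ ¬q5) forces q5 = False.
Set q4 = False.
Set q6 = False.
All clauses satisfied.

q1: False, q2: True, q3: True, q4: False, q5: False, q6: False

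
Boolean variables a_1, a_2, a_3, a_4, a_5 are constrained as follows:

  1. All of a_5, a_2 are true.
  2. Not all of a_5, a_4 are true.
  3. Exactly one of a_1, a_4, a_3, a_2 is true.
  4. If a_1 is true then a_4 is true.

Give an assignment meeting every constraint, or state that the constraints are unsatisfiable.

a_1 = False; a_2 = True; a_3 = False; a_4 = False; a_5 = True

  (1) {a_5, a_2}: all 2 true ✓
  (2) {a_5, a_4}: 1/2 true — not all ✓
  (3) {a_1, a_4, a_3, a_2}: 1 true — exactly one ✓
  (4) a_1=F ⇒ a_4: vacuous ✓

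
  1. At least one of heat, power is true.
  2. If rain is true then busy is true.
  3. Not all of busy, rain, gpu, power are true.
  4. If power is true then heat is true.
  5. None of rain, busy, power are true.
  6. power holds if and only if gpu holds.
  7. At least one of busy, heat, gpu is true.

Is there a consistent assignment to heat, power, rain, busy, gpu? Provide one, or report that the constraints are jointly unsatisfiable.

heat = True, power = False, rain = False, busy = False, gpu = False

  (1) {heat, power}: 1 true — at least one ✓
  (2) rain=F ⇒ busy: vacuous ✓
  (3) {busy, rain, gpu, power}: 0/4 true — not all ✓
  (4) power=F ⇒ heat: vacuous ✓
  (5) {rain, busy, power}: 0 true — none ✓
  (6) power=F, gpu=F — same ✓
  (7) {busy, heat, gpu}: 1 true — at least one ✓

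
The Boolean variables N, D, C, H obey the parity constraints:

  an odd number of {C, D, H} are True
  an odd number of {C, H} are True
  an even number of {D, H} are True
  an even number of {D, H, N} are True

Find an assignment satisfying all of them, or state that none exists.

N = False, D = False, C = True, H = False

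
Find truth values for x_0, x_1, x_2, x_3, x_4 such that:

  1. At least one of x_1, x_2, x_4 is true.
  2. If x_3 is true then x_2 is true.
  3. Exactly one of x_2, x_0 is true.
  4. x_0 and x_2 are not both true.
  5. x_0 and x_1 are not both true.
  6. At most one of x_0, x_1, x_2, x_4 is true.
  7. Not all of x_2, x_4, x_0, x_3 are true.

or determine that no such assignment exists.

x_0: False, x_1: False, x_2: True, x_3: False, x_4: False

  (1) {x_1, x_2, x_4}: 1 true — at least one ✓
  (2) x_3=F ⇒ x_2: vacuous ✓
  (3) {x_2, x_0}: 1 true — exactly one ✓
  (4) x_0=F, x_2=T — not both ✓
  (5) x_0=F, x_1=F — not both ✓
  (6) {x_0, x_1, x_2, x_4}: 1 true — at most one ✓
  (7) {x_2, x_4, x_0, x_3}: 1/4 true — not all ✓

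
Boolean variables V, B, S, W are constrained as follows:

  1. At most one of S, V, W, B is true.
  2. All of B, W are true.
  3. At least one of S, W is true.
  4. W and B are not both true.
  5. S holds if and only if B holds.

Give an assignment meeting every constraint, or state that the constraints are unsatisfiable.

Case B = True:
  (1) with B=T forces S = False.
  Constraint (5) is violated (S=F, B=T) — contradiction.
Case B = False:
  Constraint (2) is violated (B=F) — contradiction.
Both cases fail — unsatisfiable.

Unsatisfiable — no assignment works.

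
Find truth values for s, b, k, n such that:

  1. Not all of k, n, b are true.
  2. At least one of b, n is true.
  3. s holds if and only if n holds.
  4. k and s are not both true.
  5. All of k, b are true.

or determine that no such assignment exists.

s = False, b = True, k = True, n = False

  (1) {k, n, b}: 2/3 true — not all ✓
  (2) {b, n}: 1 true — at least one ✓
  (3) s=F, n=F — same ✓
  (4) k=T, s=F — not both ✓
  (5) {k, b}: all 2 true ✓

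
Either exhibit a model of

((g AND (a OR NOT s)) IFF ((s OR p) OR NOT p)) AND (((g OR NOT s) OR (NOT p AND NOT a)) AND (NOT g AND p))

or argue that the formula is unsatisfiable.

Unsatisfiable

Case p = True: the formula simplifies to (g AND (a OR NOT s)) AND ((g OR NOT s) AND NOT g).
  g = True: the conjunct NOT g is False.
  g = False: the conjunct g is False.
Case p = False: the conjunct p is False.
Both cases fail — unsatisfiable.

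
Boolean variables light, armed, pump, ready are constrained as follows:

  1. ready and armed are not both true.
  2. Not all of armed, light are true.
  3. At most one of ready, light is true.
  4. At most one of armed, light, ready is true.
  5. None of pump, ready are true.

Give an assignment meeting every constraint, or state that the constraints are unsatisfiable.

light = True, armed = False, pump = False, ready = False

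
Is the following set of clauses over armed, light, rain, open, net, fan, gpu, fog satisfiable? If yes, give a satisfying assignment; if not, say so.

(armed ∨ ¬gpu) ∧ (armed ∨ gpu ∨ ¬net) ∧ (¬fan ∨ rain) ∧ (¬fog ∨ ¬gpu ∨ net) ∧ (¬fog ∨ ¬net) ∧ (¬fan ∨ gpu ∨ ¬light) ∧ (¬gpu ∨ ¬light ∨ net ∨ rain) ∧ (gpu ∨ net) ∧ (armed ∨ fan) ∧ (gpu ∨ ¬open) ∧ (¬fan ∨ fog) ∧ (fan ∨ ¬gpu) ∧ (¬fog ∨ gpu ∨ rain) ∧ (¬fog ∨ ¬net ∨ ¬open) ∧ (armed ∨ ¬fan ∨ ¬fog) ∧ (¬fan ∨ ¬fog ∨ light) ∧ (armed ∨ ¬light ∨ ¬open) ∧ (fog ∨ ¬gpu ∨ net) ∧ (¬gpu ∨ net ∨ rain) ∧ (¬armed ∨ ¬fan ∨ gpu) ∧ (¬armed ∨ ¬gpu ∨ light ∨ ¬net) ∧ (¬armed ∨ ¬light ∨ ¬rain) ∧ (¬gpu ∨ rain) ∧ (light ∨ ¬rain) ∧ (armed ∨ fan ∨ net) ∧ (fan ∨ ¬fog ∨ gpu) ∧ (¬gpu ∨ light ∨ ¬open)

Try armed = False:
  (armed ∨ ¬gpu) forces gpu = False.
  (armed ∨ gpu ∨ ¬net) forces net = False.
  clause (gpu ∨ net) is falsified — backtrack.
So armed = True.
Set light = True.
  then (¬armed ∨ ¬light ∨ ¬rain) forces rain = False.
  then (¬gpu ∨ rain) forces gpu = False.
  then (¬fan ∨ rain) forces fan = False.
  then (gpu ∨ net) forces net = True.
  then (gpu ∨ ¬open) forces open = False.
  then (¬fog ∨ gpu ∨ rain) forces fog = False.
All clauses satisfied.

armed: True, light: True, rain: False, open: False, net: True, fan: False, gpu: False, fog: False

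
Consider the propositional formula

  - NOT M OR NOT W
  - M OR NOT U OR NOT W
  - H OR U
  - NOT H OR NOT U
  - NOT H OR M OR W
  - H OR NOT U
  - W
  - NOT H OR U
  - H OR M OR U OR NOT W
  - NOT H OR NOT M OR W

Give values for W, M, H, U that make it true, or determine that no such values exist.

Case H = True:
  (NOT H OR NOT U) forces U = False.
  Clause (NOT H OR U) is falsified — contradiction.
Case H = False:
  (H OR U) forces U = True.
  Clause (H OR NOT U) is falsified — contradiction.
Both cases fail, so the formula is unsatisfiable.

No satisfying assignment exists.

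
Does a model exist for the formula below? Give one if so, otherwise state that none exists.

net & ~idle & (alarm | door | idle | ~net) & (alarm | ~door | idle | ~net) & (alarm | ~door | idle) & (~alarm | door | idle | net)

net: True, alarm: True, idle: False, door: False

Unit clause (net) forces net = True.
Unit clause (~idle) forces idle = False.
Try alarm = False:
  (alarm | door | idle | ~net) forces door = True.
  clause (alarm | ~door | idle | ~net) is falsified — backtrack.
So alarm = True.
Set door = False.
Check each clause:
  (net): net holds.
  (~idle): ~idle holds.
  (alarm | door | idle | ~net): alarm holds.
  (alarm | ~door | idle | ~net): alarm holds.
  (alarm | ~door | idle): alarm holds.
  (~alarm | door | idle | net): net holds.
All clauses satisfied.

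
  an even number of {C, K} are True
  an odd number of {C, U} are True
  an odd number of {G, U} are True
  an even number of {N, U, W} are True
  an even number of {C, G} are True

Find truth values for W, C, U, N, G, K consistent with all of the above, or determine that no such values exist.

W = False; C = False; U = True; N = True; G = False; K = False

{C, K}: 0 true → even ✓
{C, U}: 1 true → odd ✓
{G, U}: 1 true → odd ✓
{N, U, W}: 2 true → even ✓
{C, G}: 0 true → even ✓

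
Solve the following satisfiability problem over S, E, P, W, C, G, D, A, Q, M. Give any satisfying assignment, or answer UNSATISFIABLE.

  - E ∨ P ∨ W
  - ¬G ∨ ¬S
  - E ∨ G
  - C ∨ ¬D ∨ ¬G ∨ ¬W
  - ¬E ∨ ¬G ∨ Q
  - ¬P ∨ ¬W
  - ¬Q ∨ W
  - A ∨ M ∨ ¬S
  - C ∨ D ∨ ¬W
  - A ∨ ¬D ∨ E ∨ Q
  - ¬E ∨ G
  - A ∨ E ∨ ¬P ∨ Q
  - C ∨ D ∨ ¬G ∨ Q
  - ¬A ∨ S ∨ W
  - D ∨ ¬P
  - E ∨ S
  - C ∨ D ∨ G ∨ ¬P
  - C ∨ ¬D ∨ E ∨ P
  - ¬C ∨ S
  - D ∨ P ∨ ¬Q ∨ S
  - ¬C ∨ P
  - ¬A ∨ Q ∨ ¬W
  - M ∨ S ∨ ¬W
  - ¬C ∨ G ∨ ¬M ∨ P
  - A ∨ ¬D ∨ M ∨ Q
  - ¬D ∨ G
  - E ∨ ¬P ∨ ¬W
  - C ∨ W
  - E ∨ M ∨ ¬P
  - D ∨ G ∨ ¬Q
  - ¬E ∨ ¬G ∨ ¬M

Unsatisfiable — no assignment works.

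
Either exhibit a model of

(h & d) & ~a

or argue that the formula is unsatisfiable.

h=T, d=T, a=F

  h & d = True
  ~a = True
Both conjuncts True, so the formula holds.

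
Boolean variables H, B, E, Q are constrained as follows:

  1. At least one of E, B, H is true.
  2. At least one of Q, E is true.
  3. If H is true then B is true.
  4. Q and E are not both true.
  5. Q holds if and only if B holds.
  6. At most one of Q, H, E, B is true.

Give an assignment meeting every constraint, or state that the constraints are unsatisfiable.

H = False, B = False, E = True, Q = False

  (1) {E, B, H}: 1 true — at least one ✓
  (2) {Q, E}: 1 true — at least one ✓
  (3) H=F ⇒ B: vacuous ✓
  (4) Q=F, E=T — not both ✓
  (5) Q=F, B=F — same ✓
  (6) {Q, H, E, B}: 1 true — at most one ✓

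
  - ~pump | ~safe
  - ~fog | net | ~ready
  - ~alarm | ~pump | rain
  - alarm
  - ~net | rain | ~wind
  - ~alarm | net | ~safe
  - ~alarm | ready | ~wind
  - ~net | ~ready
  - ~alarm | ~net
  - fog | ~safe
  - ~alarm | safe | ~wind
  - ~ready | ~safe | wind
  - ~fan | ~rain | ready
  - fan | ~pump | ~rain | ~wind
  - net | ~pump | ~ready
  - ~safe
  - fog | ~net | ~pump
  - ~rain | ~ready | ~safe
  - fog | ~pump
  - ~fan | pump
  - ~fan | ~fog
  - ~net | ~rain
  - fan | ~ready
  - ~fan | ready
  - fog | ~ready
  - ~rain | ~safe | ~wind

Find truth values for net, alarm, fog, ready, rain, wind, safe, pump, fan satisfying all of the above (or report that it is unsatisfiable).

Unit clause (alarm) forces alarm = True.
In (~alarm | ~net) only ~net is left, so net = False.
Unit clause (~safe) forces safe = False.
In (~alarm | safe | ~wind) only ~wind is left, so wind = False.
Set fog = True.
  then (~fog | net | ~ready) forces ready = False.
  then (~fan | ~fog) forces fan = False.
Set rain = False.
  then (~alarm | ~pump | rain) forces pump = False.
All clauses satisfied.

net = False, alarm = True, fog = True, ready = False, rain = False, wind = False, safe = False, pump = False, fan = False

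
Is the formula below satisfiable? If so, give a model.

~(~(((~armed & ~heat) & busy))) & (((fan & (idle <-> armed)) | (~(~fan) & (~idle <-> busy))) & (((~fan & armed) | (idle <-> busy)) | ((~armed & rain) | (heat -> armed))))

fan = True, busy = True, heat = False, armed = False, idle = False, rain = False

  ~(~(((~armed & ~heat) & busy))) = True
    ~(((~armed & ~heat) & busy)) = False
      (~armed & ~heat) & busy = True
        ~armed & ~heat = True
          ~armed = True
          ~heat = True
  ((fan & (idle <-> armed)) | (~(~fan) & (~idle <-> busy))) & (((~fan & armed) | (idle <-> busy)) | ((~armed & rain) | (heat -> armed))) = True
    (fan & (idle <-> armed)) | (~(~fan) & (~idle <-> busy)) = True
      fan & (idle <-> armed) = True
        idle <-> armed = True
      ~(~fan) & (~idle <-> busy) = True
        ~(~fan) = True
          ~fan = False
        ~idle <-> busy = True
          ~idle = True
    ((~fan & armed) | (idle <-> busy)) | ((~armed & rain) | (heat -> armed)) = True
      (~fan & armed) | (idle <-> busy) = False
        ~fan & armed = False
          ~fan = False
        idle <-> busy = False
      (~armed & rain) | (heat -> armed) = True
        ~armed & rain = False
          ~armed = True
        heat -> armed = True
Both conjuncts True, so the formula holds.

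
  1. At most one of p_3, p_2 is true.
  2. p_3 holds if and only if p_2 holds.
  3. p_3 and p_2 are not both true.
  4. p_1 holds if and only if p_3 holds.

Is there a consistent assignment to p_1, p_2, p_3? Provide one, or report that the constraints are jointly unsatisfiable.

p_1=F; p_2=F; p_3=F

  (1) {p_3, p_2}: 0 true — at most one ✓
  (2) p_3=F, p_2=F — same ✓
  (3) p_3=F, p_2=F — not both ✓
  (4) p_1=F, p_3=F — same ✓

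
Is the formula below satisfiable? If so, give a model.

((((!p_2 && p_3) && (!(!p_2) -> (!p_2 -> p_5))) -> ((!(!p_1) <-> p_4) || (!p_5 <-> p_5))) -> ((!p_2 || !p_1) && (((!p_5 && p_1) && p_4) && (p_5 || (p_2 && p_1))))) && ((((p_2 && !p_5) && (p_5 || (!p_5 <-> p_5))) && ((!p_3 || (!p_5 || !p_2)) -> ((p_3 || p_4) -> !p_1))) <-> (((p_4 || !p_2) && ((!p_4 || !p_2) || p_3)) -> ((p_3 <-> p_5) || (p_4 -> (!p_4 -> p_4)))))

The conjunct (((p_2 && !p_5) && (p_5 || (!p_5 <-> p_5))) && ((!p_3 || (!p_5 || !p_2)) -> ((p_3 || p_4) -> !p_1))) <-> (((p_4 || !p_2) && ((!p_4 || !p_2) || p_3)) -> ((p_3 <-> p_5) || (p_4 -> (!p_4 -> p_4)))) is unsatisfiable on its own:
  p_5 = True: simplifies to !((((p_4 || !p_2) && ((!p_4 || !p_2) || p_3)) -> (p_3 || (p_4 -> (!p_4 -> p_4))))).
    p_4 = True: this becomes !(((!p_2 || p_3) -> True)) = False.
    p_4 = False: this becomes !((!p_2 -> True)) = False.
  p_5 = False: simplifies to !((((p_4 || !p_2) && ((!p_4 || !p_2) || p_3)) -> (!p_3 || (p_4 -> (!p_4 -> p_4))))).
    p_4 = True: this becomes !(((!p_2 || p_3) -> True)) = False.
    p_4 = False: this becomes !((!p_2 -> True)) = False.
So the whole conjunction is unsatisfiable.

Unsatisfiable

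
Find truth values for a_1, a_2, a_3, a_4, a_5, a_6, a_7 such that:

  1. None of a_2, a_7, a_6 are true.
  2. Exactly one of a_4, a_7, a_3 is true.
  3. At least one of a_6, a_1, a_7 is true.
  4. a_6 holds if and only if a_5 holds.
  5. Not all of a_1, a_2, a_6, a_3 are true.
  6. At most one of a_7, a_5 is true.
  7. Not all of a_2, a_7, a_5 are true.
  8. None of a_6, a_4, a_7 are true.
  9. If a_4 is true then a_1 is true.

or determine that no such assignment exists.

a_1=T, a_2=F, a_3=T, a_4=F, a_5=F, a_6=F, a_7=F

  (1) {a_2, a_7, a_6}: 0 true — none ✓
  (2) {a_4, a_7, a_3}: 1 true — exactly one ✓
  (3) {a_6, a_1, a_7}: 1 true — at least one ✓
  (4) a_6=F, a_5=F — same ✓
  (5) {a_1, a_2, a_6, a_3}: 2/4 true — not all ✓
  (6) {a_7, a_5}: 0 true — at most one ✓
  (7) {a_2, a_7, a_5}: 0/3 true — not all ✓
  (8) {a_6, a_4, a_7}: 0 true — none ✓
  (9) a_4=F ⇒ a_1: vacuous ✓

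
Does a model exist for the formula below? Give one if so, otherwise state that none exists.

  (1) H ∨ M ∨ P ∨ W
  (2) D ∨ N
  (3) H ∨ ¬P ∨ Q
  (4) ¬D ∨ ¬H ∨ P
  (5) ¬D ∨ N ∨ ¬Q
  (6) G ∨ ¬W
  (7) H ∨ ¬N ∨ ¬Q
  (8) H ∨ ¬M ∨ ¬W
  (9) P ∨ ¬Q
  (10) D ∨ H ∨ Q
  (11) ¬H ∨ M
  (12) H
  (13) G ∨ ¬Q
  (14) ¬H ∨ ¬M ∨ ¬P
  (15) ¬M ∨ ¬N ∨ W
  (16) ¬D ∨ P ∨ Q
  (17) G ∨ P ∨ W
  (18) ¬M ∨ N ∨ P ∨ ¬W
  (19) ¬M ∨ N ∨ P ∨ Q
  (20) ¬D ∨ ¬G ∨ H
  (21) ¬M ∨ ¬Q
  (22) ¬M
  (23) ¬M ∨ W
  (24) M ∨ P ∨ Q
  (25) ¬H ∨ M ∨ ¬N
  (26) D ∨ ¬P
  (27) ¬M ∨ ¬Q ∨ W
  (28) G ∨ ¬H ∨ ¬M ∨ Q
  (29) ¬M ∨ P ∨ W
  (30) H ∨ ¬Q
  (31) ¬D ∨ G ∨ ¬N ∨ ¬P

No satisfying assignment exists.

Case H = True:
  (¬H ∨ M) forces M = True.
  Clause (¬M) is falsified — contradiction.
Case H = False:
  Clause (H) is falsified — contradiction.
Both cases fail, so the formula is unsatisfiable.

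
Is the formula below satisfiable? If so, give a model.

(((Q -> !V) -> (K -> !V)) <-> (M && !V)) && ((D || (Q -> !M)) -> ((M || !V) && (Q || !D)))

D = False; Q = False; V = False; M = True; K = False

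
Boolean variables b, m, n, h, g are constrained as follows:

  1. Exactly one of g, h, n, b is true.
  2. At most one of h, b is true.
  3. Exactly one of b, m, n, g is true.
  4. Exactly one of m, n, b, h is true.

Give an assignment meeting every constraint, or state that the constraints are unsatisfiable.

b=F, m=F, n=T, h=F, g=F

  (1) {g, h, n, b}: 1 true — exactly one ✓
  (2) {h, b}: 0 true — at most one ✓
  (3) {b, m, n, g}: 1 true — exactly one ✓
  (4) {m, n, b, h}: 1 true — exactly one ✓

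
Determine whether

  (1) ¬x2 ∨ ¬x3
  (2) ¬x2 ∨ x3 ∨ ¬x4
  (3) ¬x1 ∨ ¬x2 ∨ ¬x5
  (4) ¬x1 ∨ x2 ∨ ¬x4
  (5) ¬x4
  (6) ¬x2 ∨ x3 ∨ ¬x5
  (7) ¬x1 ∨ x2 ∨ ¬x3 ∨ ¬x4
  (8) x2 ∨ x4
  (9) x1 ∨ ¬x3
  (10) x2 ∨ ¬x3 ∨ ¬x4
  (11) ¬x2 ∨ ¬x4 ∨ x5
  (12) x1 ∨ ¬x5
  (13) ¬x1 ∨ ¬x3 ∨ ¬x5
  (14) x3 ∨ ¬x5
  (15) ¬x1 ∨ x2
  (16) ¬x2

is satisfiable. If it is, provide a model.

Case x2 = True:
  Clause (¬x2) is falsified — contradiction.
Case x2 = False:
  (¬x4) forces x4 = False.
  Clause (x2 ∨ x4) is falsified — contradiction.
Both cases fail, so the formula is unsatisfiable.

The formula is unsatisfiable.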